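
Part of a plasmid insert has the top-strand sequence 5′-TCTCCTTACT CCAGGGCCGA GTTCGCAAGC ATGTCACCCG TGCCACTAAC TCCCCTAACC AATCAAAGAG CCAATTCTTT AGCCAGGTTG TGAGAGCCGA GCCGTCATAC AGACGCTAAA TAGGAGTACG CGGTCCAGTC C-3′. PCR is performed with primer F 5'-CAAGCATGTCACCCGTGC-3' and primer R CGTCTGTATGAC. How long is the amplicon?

Forward primer CAAGCATGTCACCCGTGC is found on the top strand at positions 26–43.
The reverse primer's reverse complement is GTCATACAGACG, which matches the template at positions 104–115.
Amplicon spans positions 26–115: 90 bp.

90 bp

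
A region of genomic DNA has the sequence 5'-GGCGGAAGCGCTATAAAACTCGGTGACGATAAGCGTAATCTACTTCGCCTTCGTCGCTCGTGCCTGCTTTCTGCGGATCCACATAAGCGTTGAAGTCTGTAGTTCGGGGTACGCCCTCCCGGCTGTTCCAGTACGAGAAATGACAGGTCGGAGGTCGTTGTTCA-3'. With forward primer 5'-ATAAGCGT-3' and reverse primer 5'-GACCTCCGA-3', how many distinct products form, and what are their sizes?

The forward primer ATAAGCGT matches the top strand at positions 29–36, 83–90.
The reverse primer's reverse complement is TCGGAGGTC, matching at positions 148–156.
Each forward site pairs with the reverse site to give a product ending at position 156: sizes 128, 74 bp.

Two products: 128 bp, 74 bp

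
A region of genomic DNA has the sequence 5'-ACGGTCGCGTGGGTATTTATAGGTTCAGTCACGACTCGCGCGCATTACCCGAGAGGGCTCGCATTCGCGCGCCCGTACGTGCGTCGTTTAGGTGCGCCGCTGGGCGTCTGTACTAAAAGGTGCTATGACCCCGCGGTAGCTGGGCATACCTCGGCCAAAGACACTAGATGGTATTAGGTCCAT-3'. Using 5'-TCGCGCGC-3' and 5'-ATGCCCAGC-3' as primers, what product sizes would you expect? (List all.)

The forward primer TCGCGCGC matches the top strand at positions 36–43, 65–72.
The reverse primer's reverse complement is GCTGGGCAT, matching at positions 139–147.
Each forward site pairs with the reverse site to give a product ending at position 147: sizes 112, 83 bp.

112 bp, 83 bp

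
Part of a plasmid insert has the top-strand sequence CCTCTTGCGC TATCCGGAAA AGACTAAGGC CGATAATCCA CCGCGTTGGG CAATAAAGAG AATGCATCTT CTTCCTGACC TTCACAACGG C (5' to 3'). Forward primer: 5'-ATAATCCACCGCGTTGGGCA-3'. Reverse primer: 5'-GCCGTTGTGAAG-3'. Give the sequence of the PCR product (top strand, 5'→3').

5'-ATAATCCACCGCGTTGGGCAATAAAGAGAATGCATCTTCTTCCTGACCTTCACAACGGC-3'

The forward primer matches the template at positions 33–52.
Reverse complement of the reverse primer: CTTCACAACGGC. This occurs on the top strand at positions 80–91.
The product is the template from position 33 through 91 (59 bp).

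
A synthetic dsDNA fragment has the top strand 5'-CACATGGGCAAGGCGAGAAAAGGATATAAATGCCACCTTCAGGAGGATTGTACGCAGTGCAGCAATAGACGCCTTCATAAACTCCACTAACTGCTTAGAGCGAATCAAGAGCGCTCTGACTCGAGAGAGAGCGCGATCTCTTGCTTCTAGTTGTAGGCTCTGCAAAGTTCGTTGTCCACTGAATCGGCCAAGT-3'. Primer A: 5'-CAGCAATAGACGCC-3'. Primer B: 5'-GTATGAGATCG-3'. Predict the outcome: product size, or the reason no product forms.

Primer B (GTATGAGATCG) does not match the top strand, and its reverse complement CGATCTCATAC does not match either.
With no annealing site for primer B, no amplification occurs.

No product — primer B has no binding site in the template.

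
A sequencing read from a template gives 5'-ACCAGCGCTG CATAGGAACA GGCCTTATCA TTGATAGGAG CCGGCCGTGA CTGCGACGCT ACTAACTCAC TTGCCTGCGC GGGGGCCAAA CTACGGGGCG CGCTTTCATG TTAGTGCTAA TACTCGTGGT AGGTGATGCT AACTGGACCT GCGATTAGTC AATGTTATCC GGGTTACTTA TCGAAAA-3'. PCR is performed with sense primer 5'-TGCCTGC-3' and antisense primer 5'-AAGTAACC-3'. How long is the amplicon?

Forward primer TGCCTGC is found on the top strand at positions 72–78.
Taking the reverse complement of AAGTAACC gives GGTTACTT, found at positions 172–179 on the template; the primer anneals here to the top strand with its 3' end pointing upstream.
Amplicon spans positions 72–179: 108 bp.

108 bp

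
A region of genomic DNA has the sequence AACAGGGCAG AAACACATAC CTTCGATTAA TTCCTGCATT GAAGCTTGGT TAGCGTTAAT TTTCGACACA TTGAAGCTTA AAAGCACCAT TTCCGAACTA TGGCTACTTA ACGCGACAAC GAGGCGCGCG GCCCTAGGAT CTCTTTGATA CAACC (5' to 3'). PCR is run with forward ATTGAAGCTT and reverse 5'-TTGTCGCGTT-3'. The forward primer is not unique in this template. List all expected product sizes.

The forward primer ATTGAAGCTT matches the top strand at positions 38–47, 70–79.
The reverse primer's reverse complement is AACGCGACAA, matching at positions 110–119.
Each forward site pairs with the reverse site to give a product ending at position 119: sizes 82, 50 bp.

82 bp, 50 bp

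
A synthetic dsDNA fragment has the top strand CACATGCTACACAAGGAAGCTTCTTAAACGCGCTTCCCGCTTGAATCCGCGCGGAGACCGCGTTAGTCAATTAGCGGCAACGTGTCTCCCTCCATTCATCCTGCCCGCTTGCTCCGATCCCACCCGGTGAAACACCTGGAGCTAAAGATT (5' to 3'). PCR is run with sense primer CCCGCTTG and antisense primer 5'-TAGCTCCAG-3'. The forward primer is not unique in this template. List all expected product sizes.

109 bp, 41 bp

The forward primer CCCGCTTG matches the top strand at positions 36–43, 104–111.
The reverse primer's reverse complement is CTGGAGCTA, matching at positions 136–144.
Each forward site pairs with the reverse site to give a product ending at position 144: sizes 109, 41 bp.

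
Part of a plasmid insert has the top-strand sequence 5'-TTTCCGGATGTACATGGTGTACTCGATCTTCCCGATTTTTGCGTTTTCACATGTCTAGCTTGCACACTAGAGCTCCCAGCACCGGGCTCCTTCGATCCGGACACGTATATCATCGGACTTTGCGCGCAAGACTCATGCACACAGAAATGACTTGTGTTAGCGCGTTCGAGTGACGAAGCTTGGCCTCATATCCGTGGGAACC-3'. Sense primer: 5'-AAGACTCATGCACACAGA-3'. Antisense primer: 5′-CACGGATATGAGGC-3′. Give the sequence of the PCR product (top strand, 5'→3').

Scanning the template, AAGACTCATGCACACAGA occurs at positions 128–145; this primer anneals to the bottom strand there with its 3' end pointing downstream.
The reverse primer's reverse complement is GCCTCATATCCGTG, which matches the template at positions 183–196.
The product is the template from position 128 through 196 (69 bp).

5'-AAGACTCATGCACACAGAAATGACTTGTGTTAGCGCGTTCGAGTGACGAAGCTTGGCCTCATATCCGTG-3'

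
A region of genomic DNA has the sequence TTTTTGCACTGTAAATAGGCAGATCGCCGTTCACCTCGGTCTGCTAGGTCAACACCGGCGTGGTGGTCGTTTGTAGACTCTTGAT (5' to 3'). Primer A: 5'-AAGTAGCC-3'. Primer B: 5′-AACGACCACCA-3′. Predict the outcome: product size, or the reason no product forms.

No product — primer A has no binding site in the template.

Primer A (AAGTAGCC) does not match the top strand, and its reverse complement GGCTACTT does not match either.
With no annealing site for primer A, no amplification occurs.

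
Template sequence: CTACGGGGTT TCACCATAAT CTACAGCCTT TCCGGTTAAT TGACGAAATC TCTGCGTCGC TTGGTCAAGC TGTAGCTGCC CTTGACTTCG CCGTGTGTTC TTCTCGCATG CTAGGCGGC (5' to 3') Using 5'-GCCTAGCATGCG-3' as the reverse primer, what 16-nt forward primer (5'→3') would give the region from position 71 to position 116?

The reverse primer's reverse complement CGCATGCTAGGC matches the template at positions 105–116; the product starts at position 71.
The forward primer is identical to the top strand over positions 71–86: TGTAGCTGCCCTTGAC.

5'-TGTAGCTGCCCTTGAC-3'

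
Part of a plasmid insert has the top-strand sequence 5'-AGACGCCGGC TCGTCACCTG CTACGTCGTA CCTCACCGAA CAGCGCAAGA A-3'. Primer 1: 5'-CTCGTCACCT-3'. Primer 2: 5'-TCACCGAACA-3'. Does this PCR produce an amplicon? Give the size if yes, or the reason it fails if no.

No product — both primers anneal to the same strand and extend in the same direction.

Primer 1 (CTCGTCACCT) matches the top strand at positions 10–19 (3' end points downstream).
Primer 2 (TCACCGAACA) also matches the top strand directly, at positions 33–42 — its reverse complement TGTTCGGTGA is not present.
Both primers anneal to the bottom strand with 3' ends pointing the same way, so neither can prime synthesis back toward the other.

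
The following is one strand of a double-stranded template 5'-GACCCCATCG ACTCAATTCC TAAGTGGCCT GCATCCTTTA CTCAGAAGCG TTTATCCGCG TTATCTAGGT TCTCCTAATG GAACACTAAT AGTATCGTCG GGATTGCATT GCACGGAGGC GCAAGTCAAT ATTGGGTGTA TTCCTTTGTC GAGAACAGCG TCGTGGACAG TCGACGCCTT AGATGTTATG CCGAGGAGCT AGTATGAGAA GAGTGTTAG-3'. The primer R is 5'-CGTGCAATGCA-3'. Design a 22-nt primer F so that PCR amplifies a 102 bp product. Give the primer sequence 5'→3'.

5'-CAATTCCTAAGTGGCCTGCATC-3'

The reverse primer's reverse complement TGCATTGCACG matches the template at positions 105–115, so the product ends at position 115.
A 102 bp product then starts at position 115 − 102 + 1 = 14.
The forward primer is identical to the top strand there: CAATTCCTAAGTGGCCTGCATC.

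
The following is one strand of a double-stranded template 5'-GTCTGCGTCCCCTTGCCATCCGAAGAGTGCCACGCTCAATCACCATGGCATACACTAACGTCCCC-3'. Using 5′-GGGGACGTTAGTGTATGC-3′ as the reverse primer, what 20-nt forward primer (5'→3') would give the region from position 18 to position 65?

The reverse primer's reverse complement GCATACACTAACGTCCCC matches the template at positions 48–65; the product starts at position 18.
The forward primer is identical to the top strand over positions 18–37: ATCCGAAGAGTGCCACGCTC.

5'-ATCCGAAGAGTGCCACGCTC-3'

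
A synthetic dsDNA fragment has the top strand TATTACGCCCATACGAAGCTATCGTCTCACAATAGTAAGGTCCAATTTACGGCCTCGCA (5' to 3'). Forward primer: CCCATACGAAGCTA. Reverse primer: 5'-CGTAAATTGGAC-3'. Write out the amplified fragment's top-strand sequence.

The forward primer matches the template at positions 8–21.
Taking the reverse complement of CGTAAATTGGAC gives GTCCAATTTACG, found at positions 40–51 on the template; the primer anneals here to the top strand with its 3' end pointing upstream.
The product is the template from position 8 through 51 (44 bp).

5'-CCCATACGAAGCTATCGTCTCACAATAGTAAGGTCCAATTTACG-3'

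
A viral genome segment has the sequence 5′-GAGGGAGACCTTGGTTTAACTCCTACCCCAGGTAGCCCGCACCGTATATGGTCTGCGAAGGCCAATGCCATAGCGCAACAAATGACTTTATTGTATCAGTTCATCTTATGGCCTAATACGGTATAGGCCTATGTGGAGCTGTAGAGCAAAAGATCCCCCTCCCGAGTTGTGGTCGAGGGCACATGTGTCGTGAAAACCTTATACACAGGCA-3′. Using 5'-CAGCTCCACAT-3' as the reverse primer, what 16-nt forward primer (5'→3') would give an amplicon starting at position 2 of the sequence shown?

5'-AGGGAGACCTTGGTTT-3'

The reverse primer's reverse complement ATGTGGAGCTG matches the template at positions 131–141; the product starts at position 2.
The forward primer is identical to the top strand over positions 2–17: AGGGAGACCTTGGTTT.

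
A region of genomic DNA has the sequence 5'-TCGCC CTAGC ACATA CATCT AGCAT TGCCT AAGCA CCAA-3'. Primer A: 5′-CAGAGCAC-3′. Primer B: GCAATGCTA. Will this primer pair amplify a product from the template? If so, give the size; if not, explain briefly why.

Primer A (CAGAGCAC) does not match the top strand, and its reverse complement GTGCTCTG does not match either.
With no annealing site for primer A, no amplification occurs.

No product — primer A has no binding site in the template.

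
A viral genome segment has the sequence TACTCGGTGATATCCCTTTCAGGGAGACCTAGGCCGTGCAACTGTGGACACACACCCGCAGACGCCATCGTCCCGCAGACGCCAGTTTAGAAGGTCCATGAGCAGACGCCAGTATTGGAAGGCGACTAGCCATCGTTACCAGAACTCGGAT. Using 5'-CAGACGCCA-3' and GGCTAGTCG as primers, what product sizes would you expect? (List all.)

The forward primer CAGACGCCA matches the top strand at positions 59–67, 76–84, 103–111.
The reverse primer's reverse complement is CGACTAGCC, matching at positions 123–131.
Each forward site pairs with the reverse site to give a product ending at position 131: sizes 73, 56, 29 bp.

73 bp, 56 bp, 29 bp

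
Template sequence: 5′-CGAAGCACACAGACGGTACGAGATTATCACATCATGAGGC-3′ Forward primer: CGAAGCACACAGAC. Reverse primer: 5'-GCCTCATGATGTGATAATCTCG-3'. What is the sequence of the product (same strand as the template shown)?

5'-CGAAGCACACAGACGGTACGAGATTATCACATCATGAGGC-3'

Scanning the template, CGAAGCACACAGAC occurs at positions 1–14; this primer anneals to the bottom strand there with its 3' end pointing downstream.
Taking the reverse complement of GCCTCATGATGTGATAATCTCG gives CGAGATTATCACATCATGAGGC, found at positions 19–40 on the template; the primer anneals here to the top strand with its 3' end pointing upstream.
The product is the template from position 1 through 40 (40 bp).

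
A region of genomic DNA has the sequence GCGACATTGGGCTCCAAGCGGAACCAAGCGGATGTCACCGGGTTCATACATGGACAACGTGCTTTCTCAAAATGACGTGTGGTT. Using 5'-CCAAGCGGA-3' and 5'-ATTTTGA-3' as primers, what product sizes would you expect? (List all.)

The forward primer CCAAGCGGA matches the top strand at positions 14–22, 24–32.
The reverse primer's reverse complement is TCAAAAT, matching at positions 67–73.
Each forward site pairs with the reverse site to give a product ending at position 73: sizes 60, 50 bp.

60 bp, 50 bp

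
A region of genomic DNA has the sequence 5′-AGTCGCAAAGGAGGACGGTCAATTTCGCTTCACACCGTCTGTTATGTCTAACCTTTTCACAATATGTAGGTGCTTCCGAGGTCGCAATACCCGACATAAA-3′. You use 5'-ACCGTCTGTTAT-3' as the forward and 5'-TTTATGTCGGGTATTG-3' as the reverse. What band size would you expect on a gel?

Scanning the template, ACCGTCTGTTAT occurs at positions 34–45; this primer anneals to the bottom strand there with its 3' end pointing downstream.
Taking the reverse complement of TTTATGTCGGGTATTG gives CAATACCCGACATAAA, found at positions 85–100 on the template; the primer anneals here to the top strand with its 3' end pointing upstream.
Amplicon spans positions 34–100: 67 bp.

67 bp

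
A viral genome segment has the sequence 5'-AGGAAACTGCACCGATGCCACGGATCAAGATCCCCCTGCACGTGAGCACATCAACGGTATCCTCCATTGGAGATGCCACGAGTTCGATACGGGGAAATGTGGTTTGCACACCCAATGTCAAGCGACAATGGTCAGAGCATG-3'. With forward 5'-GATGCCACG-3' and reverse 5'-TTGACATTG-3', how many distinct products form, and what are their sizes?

The forward primer GATGCCACG matches the top strand at positions 14–22, 72–80.
The reverse primer's reverse complement is CAATGTCAA, matching at positions 113–121.
Each forward site pairs with the reverse site to give a product ending at position 121: sizes 108, 50 bp.

Two products: 108 bp, 50 bp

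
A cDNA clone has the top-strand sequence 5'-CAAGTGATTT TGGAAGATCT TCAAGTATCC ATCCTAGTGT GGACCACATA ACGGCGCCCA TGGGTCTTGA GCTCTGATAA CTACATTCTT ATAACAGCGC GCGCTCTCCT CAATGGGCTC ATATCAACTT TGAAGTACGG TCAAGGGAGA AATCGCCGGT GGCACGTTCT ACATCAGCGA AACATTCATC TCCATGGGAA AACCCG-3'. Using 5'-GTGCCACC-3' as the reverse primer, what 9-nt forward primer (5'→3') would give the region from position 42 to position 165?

5'-GACCACATA-3'

The reverse primer's reverse complement GGTGGCAC matches the template at positions 158–165; the product starts at position 42.
The forward primer is identical to the top strand over positions 42–50: GACCACATA.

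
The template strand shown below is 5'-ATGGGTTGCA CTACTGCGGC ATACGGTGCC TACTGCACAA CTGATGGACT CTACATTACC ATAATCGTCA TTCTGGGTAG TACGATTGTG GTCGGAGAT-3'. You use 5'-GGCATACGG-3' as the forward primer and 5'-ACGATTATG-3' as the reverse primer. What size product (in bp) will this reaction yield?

The forward primer matches the template at positions 18–26.
Reverse complement of the reverse primer: CATAATCGT. This occurs on the top strand at positions 60–68.
Product length = (reverse-primer end) − (forward-primer start) + 1 = 68 − 18 + 1 = 51 bp.

51 bp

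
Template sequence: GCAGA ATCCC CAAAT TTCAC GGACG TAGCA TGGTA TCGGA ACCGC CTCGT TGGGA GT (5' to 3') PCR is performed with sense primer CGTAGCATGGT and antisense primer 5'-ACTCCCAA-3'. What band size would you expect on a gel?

Forward primer CGTAGCATGGT is found on the top strand at positions 24–34.
Taking the reverse complement of ACTCCCAA gives TTGGGAGT, found at positions 50–57 on the template; the primer anneals here to the top strand with its 3' end pointing upstream.
Product length = (reverse-primer end) − (forward-primer start) + 1 = 57 − 24 + 1 = 34 bp.

34 bp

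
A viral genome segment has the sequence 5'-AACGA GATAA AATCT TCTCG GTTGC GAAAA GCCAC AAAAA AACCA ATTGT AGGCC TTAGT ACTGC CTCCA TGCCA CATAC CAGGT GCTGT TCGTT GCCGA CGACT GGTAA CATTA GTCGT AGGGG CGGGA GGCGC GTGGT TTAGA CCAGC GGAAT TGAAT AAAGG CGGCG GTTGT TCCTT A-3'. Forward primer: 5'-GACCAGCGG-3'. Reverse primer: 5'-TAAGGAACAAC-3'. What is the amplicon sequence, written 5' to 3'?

Forward primer GACCAGCGG is found on the top strand at positions 144–152.
The reverse primer's reverse complement is GTTGTTCCTTA, which matches the template at positions 171–181.
The product is the template from position 144 through 181 (38 bp).

5'-GACCAGCGGAATTGAATAAAGGCGGCGGTTGTTCCTTA-3'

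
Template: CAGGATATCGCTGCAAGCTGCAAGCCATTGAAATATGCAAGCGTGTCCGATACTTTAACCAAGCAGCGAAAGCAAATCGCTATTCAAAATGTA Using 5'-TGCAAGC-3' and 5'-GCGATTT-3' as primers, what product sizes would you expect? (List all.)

The forward primer TGCAAGC matches the top strand at positions 12–18, 19–25, 36–42.
The reverse primer's reverse complement is AAATCGC, matching at positions 74–80.
Each forward site pairs with the reverse site to give a product ending at position 80: sizes 69, 62, 45 bp.

69 bp, 62 bp, 45 bp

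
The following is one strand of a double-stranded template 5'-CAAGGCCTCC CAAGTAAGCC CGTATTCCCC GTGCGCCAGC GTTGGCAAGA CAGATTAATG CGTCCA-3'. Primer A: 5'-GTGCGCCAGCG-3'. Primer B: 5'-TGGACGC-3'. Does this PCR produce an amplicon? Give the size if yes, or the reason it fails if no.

Primer A (GTGCGCCAGCG) matches the top strand at positions 31–41; it acts as a forward primer.
Primer B's reverse complement is GCGTCCA, matching the top strand at positions 60–66; it acts as a reverse primer.
The 3' ends face each other across positions 31–66, giving a 36 bp product.

Yes — a 36 bp product.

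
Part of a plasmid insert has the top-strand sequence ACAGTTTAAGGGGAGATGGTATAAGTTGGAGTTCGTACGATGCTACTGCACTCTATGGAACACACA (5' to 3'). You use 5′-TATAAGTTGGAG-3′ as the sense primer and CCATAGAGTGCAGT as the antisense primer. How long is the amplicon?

39 bp

The forward primer matches the template at positions 20–31.
The reverse primer's reverse complement is ACTGCACTCTATGG, which matches the template at positions 45–58.
The product runs from position 20 to position 58, so its length is 58 − 20 + 1 = 39 bp.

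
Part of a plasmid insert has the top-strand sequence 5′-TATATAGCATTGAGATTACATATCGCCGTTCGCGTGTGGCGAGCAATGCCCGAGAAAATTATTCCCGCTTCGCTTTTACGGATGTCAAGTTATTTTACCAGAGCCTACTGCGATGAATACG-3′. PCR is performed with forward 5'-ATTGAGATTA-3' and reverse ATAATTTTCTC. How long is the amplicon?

The forward primer matches the template at positions 9–18.
The reverse primer's reverse complement is GAGAAAATTAT, which matches the template at positions 52–62.
Amplicon spans positions 9–62: 54 bp.

54 bp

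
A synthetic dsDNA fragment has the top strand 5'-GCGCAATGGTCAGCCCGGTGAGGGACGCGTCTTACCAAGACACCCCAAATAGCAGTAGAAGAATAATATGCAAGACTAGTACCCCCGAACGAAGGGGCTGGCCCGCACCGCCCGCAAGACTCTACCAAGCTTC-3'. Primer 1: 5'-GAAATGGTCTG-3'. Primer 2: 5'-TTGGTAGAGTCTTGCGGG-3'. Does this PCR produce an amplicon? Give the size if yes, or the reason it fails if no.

Primer 1 (GAAATGGTCTG) does not match the top strand, and its reverse complement CAGACCATTTC does not match either.
With no annealing site for primer 1, no amplification occurs.

No product — primer 1 has no binding site in the template.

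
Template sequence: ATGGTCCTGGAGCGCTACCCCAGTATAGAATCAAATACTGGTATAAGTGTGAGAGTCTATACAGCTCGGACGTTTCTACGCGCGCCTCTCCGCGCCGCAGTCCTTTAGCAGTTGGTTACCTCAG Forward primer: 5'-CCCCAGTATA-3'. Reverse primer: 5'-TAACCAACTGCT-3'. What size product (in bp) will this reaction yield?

101 bp

The forward primer matches the template at positions 18–27.
Taking the reverse complement of TAACCAACTGCT gives AGCAGTTGGTTA, found at positions 107–118 on the template; the primer anneals here to the top strand with its 3' end pointing upstream.
Product length = (reverse-primer end) − (forward-primer start) + 1 = 118 − 18 + 1 = 101 bp.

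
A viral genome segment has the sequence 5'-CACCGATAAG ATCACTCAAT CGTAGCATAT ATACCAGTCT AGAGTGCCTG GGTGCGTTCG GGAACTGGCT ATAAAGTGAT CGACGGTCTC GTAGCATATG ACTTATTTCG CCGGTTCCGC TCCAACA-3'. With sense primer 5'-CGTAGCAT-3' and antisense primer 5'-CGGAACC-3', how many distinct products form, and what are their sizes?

Two products: 99 bp, 30 bp

The forward primer CGTAGCAT matches the top strand at positions 21–28, 90–97.
The reverse primer's reverse complement is GGTTCCG, matching at positions 113–119.
Each forward site pairs with the reverse site to give a product ending at position 119: sizes 99, 30 bp.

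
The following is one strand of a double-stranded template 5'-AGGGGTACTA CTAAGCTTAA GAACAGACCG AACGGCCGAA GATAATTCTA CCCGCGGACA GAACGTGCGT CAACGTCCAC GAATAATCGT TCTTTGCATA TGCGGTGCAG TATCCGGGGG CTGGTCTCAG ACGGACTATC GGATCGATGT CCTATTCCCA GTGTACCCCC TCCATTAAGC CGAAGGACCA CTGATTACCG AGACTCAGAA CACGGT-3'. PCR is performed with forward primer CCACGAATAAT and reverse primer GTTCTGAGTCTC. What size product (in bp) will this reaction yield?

Forward primer CCACGAATAAT is found on the top strand at positions 77–87.
Taking the reverse complement of GTTCTGAGTCTC gives GAGACTCAGAAC, found at positions 200–211 on the template; the primer anneals here to the top strand with its 3' end pointing upstream.
The product runs from position 77 to position 211, so its length is 211 − 77 + 1 = 135 bp.

135 bp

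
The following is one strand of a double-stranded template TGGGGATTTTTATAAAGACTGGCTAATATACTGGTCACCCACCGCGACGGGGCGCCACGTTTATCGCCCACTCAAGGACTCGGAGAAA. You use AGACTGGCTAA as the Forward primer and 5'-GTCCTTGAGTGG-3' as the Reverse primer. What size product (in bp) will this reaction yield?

Forward primer AGACTGGCTAA is found on the top strand at positions 16–26.
Taking the reverse complement of GTCCTTGAGTGG gives CCACTCAAGGAC, found at positions 68–79 on the template; the primer anneals here to the top strand with its 3' end pointing upstream.
The product runs from position 16 to position 79, so its length is 79 − 16 + 1 = 64 bp.

64 bp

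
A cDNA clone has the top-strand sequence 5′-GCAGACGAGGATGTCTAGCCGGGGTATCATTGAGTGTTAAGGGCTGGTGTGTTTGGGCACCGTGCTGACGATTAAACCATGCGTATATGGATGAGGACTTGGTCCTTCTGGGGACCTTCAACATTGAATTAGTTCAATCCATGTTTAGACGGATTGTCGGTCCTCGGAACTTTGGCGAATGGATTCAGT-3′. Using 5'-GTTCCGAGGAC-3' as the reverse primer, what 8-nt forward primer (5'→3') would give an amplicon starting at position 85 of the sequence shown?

5'-ATATGGAT-3'

The reverse primer's reverse complement GTCCTCGGAAC matches the template at positions 160–170; the product starts at position 85.
The forward primer is identical to the top strand over positions 85–92: ATATGGAT.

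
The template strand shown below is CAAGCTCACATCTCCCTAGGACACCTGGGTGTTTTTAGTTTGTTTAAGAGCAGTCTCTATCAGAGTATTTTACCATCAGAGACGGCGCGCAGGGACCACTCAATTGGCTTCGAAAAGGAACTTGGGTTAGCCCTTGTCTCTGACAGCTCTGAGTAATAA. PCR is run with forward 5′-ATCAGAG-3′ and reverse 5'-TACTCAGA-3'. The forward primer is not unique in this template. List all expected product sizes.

The forward primer ATCAGAG matches the top strand at positions 59–65, 75–81.
The reverse primer's reverse complement is TCTGAGTA, matching at positions 148–155.
Each forward site pairs with the reverse site to give a product ending at position 155: sizes 97, 81 bp.

97 bp, 81 bp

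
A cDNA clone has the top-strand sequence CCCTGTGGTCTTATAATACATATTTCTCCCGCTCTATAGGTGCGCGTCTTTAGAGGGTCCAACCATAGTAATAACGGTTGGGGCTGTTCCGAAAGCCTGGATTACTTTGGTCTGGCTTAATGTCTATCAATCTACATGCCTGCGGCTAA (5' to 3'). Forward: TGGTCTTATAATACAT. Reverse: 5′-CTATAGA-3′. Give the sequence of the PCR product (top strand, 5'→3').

The forward primer matches the template at positions 6–21.
The reverse primer's reverse complement is TCTATAG, which matches the template at positions 33–39.
The product is the template from position 6 through 39 (34 bp).

5'-TGGTCTTATAATACATATTTCTCCCGCTCTATAG-3'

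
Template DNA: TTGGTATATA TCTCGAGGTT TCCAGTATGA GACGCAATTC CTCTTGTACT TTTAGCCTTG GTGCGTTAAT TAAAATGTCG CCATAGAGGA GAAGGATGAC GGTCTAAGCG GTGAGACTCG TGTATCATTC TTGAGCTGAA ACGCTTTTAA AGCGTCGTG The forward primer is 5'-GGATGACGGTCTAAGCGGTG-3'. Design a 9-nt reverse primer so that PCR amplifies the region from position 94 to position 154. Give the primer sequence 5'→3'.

5'-CGCTTTAAA-3'

The product's 3' end on the top strand is position 154.
The reverse primer anneals to the top strand over positions 146–154, i.e. to TTTAAAGCG.
Its sequence written 5'→3' is the reverse complement: CGCTTTAAA.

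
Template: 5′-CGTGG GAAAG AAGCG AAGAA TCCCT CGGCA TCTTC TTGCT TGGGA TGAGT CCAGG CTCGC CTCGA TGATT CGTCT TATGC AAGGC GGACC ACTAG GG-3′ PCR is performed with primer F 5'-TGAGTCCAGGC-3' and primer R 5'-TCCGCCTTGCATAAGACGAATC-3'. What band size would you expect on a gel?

Forward primer TGAGTCCAGGC is found on the top strand at positions 46–56.
Reverse complement of the reverse primer: GATTCGTCTTATGCAAGGCGGA. This occurs on the top strand at positions 67–88.
Product length = (reverse-primer end) − (forward-primer start) + 1 = 88 − 46 + 1 = 43 bp.

43 bp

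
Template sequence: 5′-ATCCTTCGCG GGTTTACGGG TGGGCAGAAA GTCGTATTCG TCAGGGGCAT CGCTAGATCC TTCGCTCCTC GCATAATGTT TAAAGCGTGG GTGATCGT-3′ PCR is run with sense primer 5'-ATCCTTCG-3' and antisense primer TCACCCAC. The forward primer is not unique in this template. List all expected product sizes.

94 bp, 38 bp

The forward primer ATCCTTCG matches the top strand at positions 1–8, 57–64.
The reverse primer's reverse complement is GTGGGTGA, matching at positions 87–94.
Each forward site pairs with the reverse site to give a product ending at position 94: sizes 94, 38 bp.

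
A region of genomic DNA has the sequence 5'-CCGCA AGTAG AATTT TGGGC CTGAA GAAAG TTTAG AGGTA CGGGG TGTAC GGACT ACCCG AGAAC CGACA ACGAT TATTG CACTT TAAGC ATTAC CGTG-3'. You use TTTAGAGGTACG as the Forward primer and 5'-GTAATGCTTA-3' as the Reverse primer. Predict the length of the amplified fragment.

Forward primer TTTAGAGGTACG is found on the top strand at positions 31–42.
The reverse primer's reverse complement is TAAGCATTAC, which matches the template at positions 86–95.
Product length = (reverse-primer end) − (forward-primer start) + 1 = 95 − 31 + 1 = 65 bp.

65 bp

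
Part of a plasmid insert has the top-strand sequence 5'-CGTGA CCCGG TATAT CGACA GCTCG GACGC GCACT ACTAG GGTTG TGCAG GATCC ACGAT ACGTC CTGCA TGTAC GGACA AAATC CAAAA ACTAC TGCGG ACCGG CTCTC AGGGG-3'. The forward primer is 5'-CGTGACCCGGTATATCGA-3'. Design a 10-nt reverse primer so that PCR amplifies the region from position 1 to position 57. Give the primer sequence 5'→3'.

5'-GTGGATCCTG-3'

The product's 3' end on the top strand is position 57.
The reverse primer anneals to the top strand over positions 48–57, i.e. to CAGGATCCAC.
Its sequence written 5'→3' is the reverse complement: GTGGATCCTG.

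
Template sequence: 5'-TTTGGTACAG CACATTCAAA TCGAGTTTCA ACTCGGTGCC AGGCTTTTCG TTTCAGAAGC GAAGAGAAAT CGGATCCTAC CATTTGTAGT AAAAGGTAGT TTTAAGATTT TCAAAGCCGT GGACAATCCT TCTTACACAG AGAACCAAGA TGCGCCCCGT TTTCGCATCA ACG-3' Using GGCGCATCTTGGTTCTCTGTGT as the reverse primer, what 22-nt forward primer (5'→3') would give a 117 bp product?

5'-CAGGCTTTTCGTTTCAGAAGCG-3'

The reverse primer's reverse complement ACACAGAGAACCAAGATGCGCC matches the template at positions 135–156, so the product ends at position 156.
A 117 bp product then starts at position 156 − 117 + 1 = 40.
The forward primer is identical to the top strand there: CAGGCTTTTCGTTTCAGAAGCG.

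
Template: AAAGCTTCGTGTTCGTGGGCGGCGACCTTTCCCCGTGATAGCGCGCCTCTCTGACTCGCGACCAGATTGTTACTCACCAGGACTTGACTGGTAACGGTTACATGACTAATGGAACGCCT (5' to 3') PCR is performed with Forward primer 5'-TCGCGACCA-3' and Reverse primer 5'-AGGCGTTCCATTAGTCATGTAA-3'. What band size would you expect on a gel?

64 bp

The forward primer matches the template at positions 56–64.
Taking the reverse complement of AGGCGTTCCATTAGTCATGTAA gives TTACATGACTAATGGAACGCCT, found at positions 98–119 on the template; the primer anneals here to the top strand with its 3' end pointing upstream.
The product runs from position 56 to position 119, so its length is 119 − 56 + 1 = 64 bp.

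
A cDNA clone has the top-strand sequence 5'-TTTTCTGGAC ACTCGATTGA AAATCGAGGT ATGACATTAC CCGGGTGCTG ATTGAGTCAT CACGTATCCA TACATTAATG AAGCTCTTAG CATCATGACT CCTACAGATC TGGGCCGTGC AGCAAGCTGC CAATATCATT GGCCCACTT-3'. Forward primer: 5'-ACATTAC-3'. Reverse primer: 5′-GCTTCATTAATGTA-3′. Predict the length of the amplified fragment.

51 bp

Forward primer ACATTAC is found on the top strand at positions 34–40.
The reverse primer's reverse complement is TACATTAATGAAGC, which matches the template at positions 71–84.
The product runs from position 34 to position 84, so its length is 84 − 34 + 1 = 51 bp.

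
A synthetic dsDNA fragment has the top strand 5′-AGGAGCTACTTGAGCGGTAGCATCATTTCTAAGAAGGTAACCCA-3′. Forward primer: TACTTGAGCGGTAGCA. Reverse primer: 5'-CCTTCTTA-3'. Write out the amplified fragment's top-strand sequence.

5'-TACTTGAGCGGTAGCATCATTTCTAAGAAGG-3'

Forward primer TACTTGAGCGGTAGCA is found on the top strand at positions 7–22.
Taking the reverse complement of CCTTCTTA gives TAAGAAGG, found at positions 30–37 on the template; the primer anneals here to the top strand with its 3' end pointing upstream.
The product is the template from position 7 through 37 (31 bp).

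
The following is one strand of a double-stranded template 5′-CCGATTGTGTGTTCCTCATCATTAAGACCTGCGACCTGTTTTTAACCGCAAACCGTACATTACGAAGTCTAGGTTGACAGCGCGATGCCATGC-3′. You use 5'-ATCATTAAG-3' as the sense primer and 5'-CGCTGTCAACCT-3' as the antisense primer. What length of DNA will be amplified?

Scanning the template, ATCATTAAG occurs at positions 18–26; this primer anneals to the bottom strand there with its 3' end pointing downstream.
The reverse primer's reverse complement is AGGTTGACAGCG, which matches the template at positions 71–82.
Amplicon spans positions 18–82: 65 bp.

65 bp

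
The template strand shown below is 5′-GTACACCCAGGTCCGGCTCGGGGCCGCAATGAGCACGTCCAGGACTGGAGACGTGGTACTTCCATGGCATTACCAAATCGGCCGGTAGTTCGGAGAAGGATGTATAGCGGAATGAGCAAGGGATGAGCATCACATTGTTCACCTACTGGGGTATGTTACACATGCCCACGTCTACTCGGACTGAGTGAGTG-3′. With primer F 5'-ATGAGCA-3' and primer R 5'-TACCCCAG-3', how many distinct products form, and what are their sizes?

The forward primer ATGAGCA matches the top strand at positions 29–35, 112–118, 123–129.
The reverse primer's reverse complement is CTGGGGTA, matching at positions 146–153.
Each forward site pairs with the reverse site to give a product ending at position 153: sizes 125, 42, 31 bp.

Three products: 125 bp, 42 bp, 31 bp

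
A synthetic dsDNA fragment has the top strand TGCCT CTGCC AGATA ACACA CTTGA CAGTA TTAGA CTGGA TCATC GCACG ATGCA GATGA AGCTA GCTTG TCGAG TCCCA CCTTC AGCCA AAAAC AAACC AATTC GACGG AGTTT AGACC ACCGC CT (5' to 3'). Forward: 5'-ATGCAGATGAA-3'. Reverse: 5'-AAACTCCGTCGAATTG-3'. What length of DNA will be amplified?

65 bp

Forward primer ATGCAGATGAA is found on the top strand at positions 51–61.
Taking the reverse complement of AAACTCCGTCGAATTG gives CAATTCGACGGAGTTT, found at positions 100–115 on the template; the primer anneals here to the top strand with its 3' end pointing upstream.
Amplicon spans positions 51–115: 65 bp.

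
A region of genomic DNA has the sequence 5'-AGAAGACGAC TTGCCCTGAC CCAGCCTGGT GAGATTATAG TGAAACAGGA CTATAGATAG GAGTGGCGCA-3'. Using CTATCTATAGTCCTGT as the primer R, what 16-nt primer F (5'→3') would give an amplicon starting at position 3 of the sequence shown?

5'-AAGACGACTTGCCCTG-3'

The reverse primer's reverse complement ACAGGACTATAGATAG matches the template at positions 45–60; the product starts at position 3.
The forward primer is identical to the top strand over positions 3–18: AAGACGACTTGCCCTG.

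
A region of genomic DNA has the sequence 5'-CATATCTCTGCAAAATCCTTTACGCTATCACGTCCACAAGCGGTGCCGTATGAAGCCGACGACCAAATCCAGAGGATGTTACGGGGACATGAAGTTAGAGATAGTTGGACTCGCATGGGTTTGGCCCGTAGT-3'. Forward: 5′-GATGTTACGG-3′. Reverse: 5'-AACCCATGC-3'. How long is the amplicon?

The forward primer matches the template at positions 75–84.
Taking the reverse complement of AACCCATGC gives GCATGGGTT, found at positions 113–121 on the template; the primer anneals here to the top strand with its 3' end pointing upstream.
Amplicon spans positions 75–121: 47 bp.

47 bp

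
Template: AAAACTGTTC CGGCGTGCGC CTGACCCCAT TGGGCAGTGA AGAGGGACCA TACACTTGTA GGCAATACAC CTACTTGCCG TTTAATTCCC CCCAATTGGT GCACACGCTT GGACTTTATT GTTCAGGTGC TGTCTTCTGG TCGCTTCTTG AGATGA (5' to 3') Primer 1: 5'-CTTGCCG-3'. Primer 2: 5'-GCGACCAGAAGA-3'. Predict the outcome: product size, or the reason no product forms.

Primer 1 (CTTGCCG) matches the top strand at positions 74–80; it acts as a forward primer.
Primer 2's reverse complement is TCTTCTGGTCGC, matching the top strand at positions 133–144; it acts as a reverse primer.
The 3' ends face each other across positions 74–144, giving a 71 bp product.

Yes — a 71 bp product.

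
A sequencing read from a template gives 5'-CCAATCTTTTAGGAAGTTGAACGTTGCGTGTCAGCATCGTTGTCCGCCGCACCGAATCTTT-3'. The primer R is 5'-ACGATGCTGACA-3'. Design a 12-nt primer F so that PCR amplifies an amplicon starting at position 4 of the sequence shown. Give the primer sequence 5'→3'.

The reverse primer's reverse complement TGTCAGCATCGT matches the template at positions 29–40; the product starts at position 4.
The forward primer is identical to the top strand over positions 4–15: ATCTTTTAGGAA.

5'-ATCTTTTAGGAA-3'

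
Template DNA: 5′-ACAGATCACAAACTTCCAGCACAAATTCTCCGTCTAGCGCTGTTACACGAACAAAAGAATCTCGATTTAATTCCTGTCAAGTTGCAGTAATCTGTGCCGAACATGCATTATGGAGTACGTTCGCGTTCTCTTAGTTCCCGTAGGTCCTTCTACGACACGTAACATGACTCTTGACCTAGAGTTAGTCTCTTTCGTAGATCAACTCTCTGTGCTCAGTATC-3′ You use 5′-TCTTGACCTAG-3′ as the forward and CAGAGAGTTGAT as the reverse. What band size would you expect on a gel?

Forward primer TCTTGACCTAG is found on the top strand at positions 169–179.
Taking the reverse complement of CAGAGAGTTGAT gives ATCAACTCTCTG, found at positions 198–209 on the template; the primer anneals here to the top strand with its 3' end pointing upstream.
Product length = (reverse-primer end) − (forward-primer start) + 1 = 209 − 169 + 1 = 41 bp.

41 bp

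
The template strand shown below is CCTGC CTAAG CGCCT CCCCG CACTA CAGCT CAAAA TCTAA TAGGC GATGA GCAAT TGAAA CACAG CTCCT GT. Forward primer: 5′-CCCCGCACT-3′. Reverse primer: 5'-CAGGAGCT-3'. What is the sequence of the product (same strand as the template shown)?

5'-CCCCGCACTACAGCTCAAAATCTAATAGGCGATGAGCAATTGAAACACAGCTCCTG-3'

The forward primer matches the template at positions 16–24.
Reverse complement of the reverse primer: AGCTCCTG. This occurs on the top strand at positions 64–71.
The product is the template from position 16 through 71 (56 bp).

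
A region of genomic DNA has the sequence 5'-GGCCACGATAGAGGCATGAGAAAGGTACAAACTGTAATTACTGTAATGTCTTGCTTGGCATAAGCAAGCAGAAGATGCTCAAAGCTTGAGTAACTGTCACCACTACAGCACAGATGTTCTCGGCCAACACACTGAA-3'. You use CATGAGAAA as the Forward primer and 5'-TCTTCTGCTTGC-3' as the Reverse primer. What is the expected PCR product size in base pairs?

The forward primer matches the template at positions 15–23.
Taking the reverse complement of TCTTCTGCTTGC gives GCAAGCAGAAGA, found at positions 64–75 on the template; the primer anneals here to the top strand with its 3' end pointing upstream.
The product runs from position 15 to position 75, so its length is 75 − 15 + 1 = 61 bp.

61 bp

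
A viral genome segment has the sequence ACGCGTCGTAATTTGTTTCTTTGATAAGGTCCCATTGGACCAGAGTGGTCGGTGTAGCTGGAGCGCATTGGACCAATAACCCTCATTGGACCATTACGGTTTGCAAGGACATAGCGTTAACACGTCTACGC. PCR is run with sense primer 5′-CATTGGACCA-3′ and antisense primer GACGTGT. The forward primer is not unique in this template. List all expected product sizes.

94 bp, 61 bp, 43 bp

The forward primer CATTGGACCA matches the top strand at positions 33–42, 66–75, 84–93.
The reverse primer's reverse complement is ACACGTC, matching at positions 120–126.
Each forward site pairs with the reverse site to give a product ending at position 126: sizes 94, 61, 43 bp.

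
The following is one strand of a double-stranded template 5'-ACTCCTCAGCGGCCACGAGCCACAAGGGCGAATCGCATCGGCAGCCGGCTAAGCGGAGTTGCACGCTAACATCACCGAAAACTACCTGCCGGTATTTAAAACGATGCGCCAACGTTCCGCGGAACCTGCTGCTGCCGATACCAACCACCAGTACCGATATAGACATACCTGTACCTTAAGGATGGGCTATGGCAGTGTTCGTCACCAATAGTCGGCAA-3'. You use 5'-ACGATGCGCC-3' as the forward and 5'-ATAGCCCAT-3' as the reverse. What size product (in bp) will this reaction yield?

Scanning the template, ACGATGCGCC occurs at positions 101–110; this primer anneals to the bottom strand there with its 3' end pointing downstream.
The reverse primer's reverse complement is ATGGGCTAT, which matches the template at positions 182–190.
Amplicon spans positions 101–190: 90 bp.

90 bp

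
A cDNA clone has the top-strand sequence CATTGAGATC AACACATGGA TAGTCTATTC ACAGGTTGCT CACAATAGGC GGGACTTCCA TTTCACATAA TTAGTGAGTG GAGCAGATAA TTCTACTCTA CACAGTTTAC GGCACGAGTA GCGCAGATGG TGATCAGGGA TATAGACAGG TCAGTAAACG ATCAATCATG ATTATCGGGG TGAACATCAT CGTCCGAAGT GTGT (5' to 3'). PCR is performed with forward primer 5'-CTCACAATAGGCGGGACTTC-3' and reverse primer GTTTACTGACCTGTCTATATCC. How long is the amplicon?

Forward primer CTCACAATAGGCGGGACTTC is found on the top strand at positions 39–58.
Taking the reverse complement of GTTTACTGACCTGTCTATATCC gives GGATATAGACAGGTCAGTAAAC, found at positions 138–159 on the template; the primer anneals here to the top strand with its 3' end pointing upstream.
The product runs from position 39 to position 159, so its length is 159 − 39 + 1 = 121 bp.

121 bp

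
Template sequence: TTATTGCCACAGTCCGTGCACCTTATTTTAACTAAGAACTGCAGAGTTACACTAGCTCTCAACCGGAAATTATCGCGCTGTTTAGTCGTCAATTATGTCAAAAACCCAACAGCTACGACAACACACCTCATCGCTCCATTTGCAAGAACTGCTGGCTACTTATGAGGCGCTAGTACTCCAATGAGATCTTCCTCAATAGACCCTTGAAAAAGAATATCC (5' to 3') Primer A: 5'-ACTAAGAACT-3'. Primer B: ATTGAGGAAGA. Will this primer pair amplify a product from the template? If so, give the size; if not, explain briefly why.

Primer A (ACTAAGAACT) matches the top strand at positions 31–40; it acts as a forward primer.
Primer B's reverse complement is TCTTCCTCAAT, matching the top strand at positions 187–197; it acts as a reverse primer.
The 3' ends face each other across positions 31–197, giving a 167 bp product.

Yes — a 167 bp product.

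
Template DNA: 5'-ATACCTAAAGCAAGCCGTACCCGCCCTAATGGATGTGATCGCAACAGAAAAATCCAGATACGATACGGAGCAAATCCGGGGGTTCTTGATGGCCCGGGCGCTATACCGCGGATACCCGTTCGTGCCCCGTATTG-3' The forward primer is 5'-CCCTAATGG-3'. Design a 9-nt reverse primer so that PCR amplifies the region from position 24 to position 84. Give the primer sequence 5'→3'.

5'-AACCCCCGG-3'

The product's 3' end on the top strand is position 84.
The reverse primer anneals to the top strand over positions 76–84, i.e. to CCGGGGGTT.
Its sequence written 5'→3' is the reverse complement: AACCCCCGG.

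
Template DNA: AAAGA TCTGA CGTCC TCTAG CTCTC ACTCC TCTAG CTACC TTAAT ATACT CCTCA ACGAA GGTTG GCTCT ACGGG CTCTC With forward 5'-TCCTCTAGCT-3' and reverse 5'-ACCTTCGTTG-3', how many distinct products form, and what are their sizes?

Two products: 51 bp, 36 bp

The forward primer TCCTCTAGCT matches the top strand at positions 13–22, 28–37.
The reverse primer's reverse complement is CAACGAAGGT, matching at positions 54–63.
Each forward site pairs with the reverse site to give a product ending at position 63: sizes 51, 36 bp.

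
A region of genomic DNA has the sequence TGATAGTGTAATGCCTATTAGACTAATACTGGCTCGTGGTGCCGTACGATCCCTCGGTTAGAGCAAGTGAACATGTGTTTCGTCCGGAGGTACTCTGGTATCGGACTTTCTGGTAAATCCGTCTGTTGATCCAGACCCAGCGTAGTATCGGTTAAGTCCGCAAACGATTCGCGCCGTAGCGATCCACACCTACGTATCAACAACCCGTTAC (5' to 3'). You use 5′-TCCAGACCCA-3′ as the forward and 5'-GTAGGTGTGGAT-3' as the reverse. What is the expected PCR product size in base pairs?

64 bp

Scanning the template, TCCAGACCCA occurs at positions 130–139; this primer anneals to the bottom strand there with its 3' end pointing downstream.
Reverse complement of the reverse primer: ATCCACACCTAC. This occurs on the top strand at positions 182–193.
Amplicon spans positions 130–193: 64 bp.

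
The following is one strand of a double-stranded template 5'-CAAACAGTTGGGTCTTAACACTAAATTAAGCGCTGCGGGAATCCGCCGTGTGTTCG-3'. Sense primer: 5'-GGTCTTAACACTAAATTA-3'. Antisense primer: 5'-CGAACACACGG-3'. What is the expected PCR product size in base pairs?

46 bp

Forward primer GGTCTTAACACTAAATTA is found on the top strand at positions 11–28.
The reverse primer's reverse complement is CCGTGTGTTCG, which matches the template at positions 46–56.
Amplicon spans positions 11–56: 46 bp.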